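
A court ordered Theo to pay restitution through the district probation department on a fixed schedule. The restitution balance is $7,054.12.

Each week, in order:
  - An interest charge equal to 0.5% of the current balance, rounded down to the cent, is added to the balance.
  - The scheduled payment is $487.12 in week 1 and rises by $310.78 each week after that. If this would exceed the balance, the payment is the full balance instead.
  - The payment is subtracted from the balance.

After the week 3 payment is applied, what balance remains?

Week 1: $7,054.12 +$35.27 interest = $7,089.39; pay $487.12 → $6,602.27
Week 2: $6,602.27 +$33.01 interest = $6,635.28; pay $797.90 → $5,837.38
Week 3: $5,837.38 +$29.18 interest = $5,866.56; pay $1,108.68 → $4,757.88

$4,757.88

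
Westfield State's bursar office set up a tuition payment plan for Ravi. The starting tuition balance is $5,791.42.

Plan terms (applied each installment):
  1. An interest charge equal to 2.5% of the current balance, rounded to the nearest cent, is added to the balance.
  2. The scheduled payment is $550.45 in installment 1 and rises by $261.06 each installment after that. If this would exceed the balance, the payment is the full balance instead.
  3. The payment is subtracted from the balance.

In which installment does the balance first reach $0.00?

# | Opening | Interest | Payment | End bal
1 | $5,791.42 | $144.79 | $550.45 | $5,385.76
2 | $5,385.76 | $134.64 | $811.51 | $4,708.89
3 | $4,708.89 | $117.72 | $1,072.57 | $3,754.04
4 | $3,754.04 | $93.85 | $1,333.63 | $2,514.26
5 | $2,514.26 | $62.86 | $1,594.69 | $982.43
6 | $982.43 | $24.56 | $1,006.99 | $0.00
Balance reaches $0.00 in installment 6.

6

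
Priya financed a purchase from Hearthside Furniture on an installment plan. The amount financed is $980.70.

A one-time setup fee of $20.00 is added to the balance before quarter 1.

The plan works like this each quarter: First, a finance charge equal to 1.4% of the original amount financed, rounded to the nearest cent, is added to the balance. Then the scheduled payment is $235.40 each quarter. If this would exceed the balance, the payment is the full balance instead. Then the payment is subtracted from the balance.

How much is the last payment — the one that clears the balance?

Quarter 1: $1,000.70 +$13.73 interest = $1,014.43; pay $235.40 → $779.03
Quarter 2: $779.03 +$13.73 interest = $792.76; pay $235.40 → $557.36
Quarter 3: $557.36 +$13.73 interest = $571.09; pay $235.40 → $335.69
Quarter 4: $335.69 +$13.73 interest = $349.42; pay $235.40 → $114.02
Quarter 5: $114.02 +$13.73 interest = $127.75; pay $127.75 → $0.00

$127.75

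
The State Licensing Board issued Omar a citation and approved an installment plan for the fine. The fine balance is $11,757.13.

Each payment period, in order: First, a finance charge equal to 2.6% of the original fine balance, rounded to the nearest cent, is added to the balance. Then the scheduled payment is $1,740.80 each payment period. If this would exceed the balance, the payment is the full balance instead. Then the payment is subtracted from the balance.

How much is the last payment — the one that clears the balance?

$581.94

# | Opening | Interest | Payment | End bal
1 | $11,757.13 | $305.69 | $1,740.80 | $10,322.02
2 | $10,322.02 | $305.69 | $1,740.80 | $8,886.91
3 | $8,886.91 | $305.69 | $1,740.80 | $7,451.80
4 | $7,451.80 | $305.69 | $1,740.80 | $6,016.69
5 | $6,016.69 | $305.69 | $1,740.80 | $4,581.58
6 | $4,581.58 | $305.69 | $1,740.80 | $3,146.47
7 | $3,146.47 | $305.69 | $1,740.80 | $1,711.36
8 | $1,711.36 | $305.69 | $1,740.80 | $276.25
9 | $276.25 | $305.69 | $581.94 | $0.00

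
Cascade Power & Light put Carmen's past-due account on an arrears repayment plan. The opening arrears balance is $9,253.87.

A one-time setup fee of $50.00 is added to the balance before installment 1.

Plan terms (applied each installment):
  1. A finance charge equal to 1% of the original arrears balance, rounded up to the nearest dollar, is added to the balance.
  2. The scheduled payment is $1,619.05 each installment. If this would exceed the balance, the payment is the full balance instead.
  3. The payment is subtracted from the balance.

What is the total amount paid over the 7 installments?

Installment 1: opening $9,303.87; interest $93.00 → $9,396.87; payment $1,619.05; balance $7,777.82
Installment 2: opening $7,777.82; interest $93.00 → $7,870.82; payment $1,619.05; balance $6,251.77
Installment 3: opening $6,251.77; interest $93.00 → $6,344.77; payment $1,619.05; balance $4,725.72
Installment 4: opening $4,725.72; interest $93.00 → $4,818.72; payment $1,619.05; balance $3,199.67
Installment 5: opening $3,199.67; interest $93.00 → $3,292.67; payment $1,619.05; balance $1,673.62
Installment 6: opening $1,673.62; interest $93.00 → $1,766.62; payment $1,619.05; balance $147.57
Installment 7: opening $147.57; interest $93.00 → $240.57; payment $240.57; balance $0.00
Total paid: $9,954.87

$9,954.87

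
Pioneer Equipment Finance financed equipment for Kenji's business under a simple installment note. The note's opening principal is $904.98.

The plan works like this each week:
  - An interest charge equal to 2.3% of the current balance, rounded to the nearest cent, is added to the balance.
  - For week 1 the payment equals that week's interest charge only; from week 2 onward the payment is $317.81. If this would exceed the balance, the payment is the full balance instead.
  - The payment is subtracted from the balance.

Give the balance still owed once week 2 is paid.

Week 1: $904.98 +$20.81 interest = $925.79; pay $20.81 → $904.98
Week 2: $904.98 +$20.81 interest = $925.79; pay $317.81 → $607.98

$607.98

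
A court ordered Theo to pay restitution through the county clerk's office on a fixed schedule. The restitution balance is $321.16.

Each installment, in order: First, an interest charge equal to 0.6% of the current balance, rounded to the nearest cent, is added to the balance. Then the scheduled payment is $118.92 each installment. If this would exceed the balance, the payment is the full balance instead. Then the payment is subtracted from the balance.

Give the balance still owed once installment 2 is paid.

$86.48

Installment 1: $321.16 +$1.93 interest = $323.09; pay $118.92 → $204.17
Installment 2: $204.17 +$1.23 interest = $205.40; pay $118.92 → $86.48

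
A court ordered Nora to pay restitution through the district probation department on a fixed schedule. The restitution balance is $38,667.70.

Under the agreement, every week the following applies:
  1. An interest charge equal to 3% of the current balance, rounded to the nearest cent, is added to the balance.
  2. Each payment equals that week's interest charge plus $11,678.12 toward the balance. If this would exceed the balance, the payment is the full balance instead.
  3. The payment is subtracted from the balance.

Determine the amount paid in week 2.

Week 1: $38,667.70 +$1,160.03 interest = $39,827.73; pay $12,838.15 → $26,989.58
Week 2: $26,989.58 +$809.69 interest = $27,799.27; pay $12,487.81 → $15,311.46

$12,487.81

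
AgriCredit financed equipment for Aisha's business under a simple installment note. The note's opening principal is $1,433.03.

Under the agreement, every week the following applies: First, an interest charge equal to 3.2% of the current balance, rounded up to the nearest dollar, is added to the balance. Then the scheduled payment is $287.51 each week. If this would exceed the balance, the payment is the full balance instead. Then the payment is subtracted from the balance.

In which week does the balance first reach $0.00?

Week 1: opening $1,433.03; interest $46.00 → $1,479.03; payment $287.51; balance $1,191.52
Week 2: opening $1,191.52; interest $39.00 → $1,230.52; payment $287.51; balance $943.01
Week 3: opening $943.01; interest $31.00 → $974.01; payment $287.51; balance $686.50
Week 4: opening $686.50; interest $22.00 → $708.50; payment $287.51; balance $420.99
Week 5: opening $420.99; interest $14.00 → $434.99; payment $287.51; balance $147.48
Week 6: opening $147.48; interest $5.00 → $152.48; payment $152.48; balance $0.00
Balance reaches $0.00 in week 6.

6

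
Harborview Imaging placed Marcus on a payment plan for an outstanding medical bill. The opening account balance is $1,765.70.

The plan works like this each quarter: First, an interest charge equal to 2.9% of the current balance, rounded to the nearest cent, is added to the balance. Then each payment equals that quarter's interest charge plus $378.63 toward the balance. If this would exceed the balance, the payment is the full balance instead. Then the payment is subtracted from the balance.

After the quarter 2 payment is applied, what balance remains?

Quarter 1: $1,765.70 +$51.21 interest = $1,816.91; pay $429.84 → $1,387.07
Quarter 2: $1,387.07 +$40.23 interest = $1,427.30; pay $418.86 → $1,008.44

$1,008.44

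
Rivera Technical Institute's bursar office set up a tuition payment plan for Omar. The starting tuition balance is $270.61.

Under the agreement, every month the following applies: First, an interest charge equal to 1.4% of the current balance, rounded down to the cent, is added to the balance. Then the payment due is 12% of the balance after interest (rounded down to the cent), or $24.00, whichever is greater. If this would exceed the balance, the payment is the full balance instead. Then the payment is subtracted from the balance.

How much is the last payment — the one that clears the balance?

Month 1: $270.61 +$3.78 interest = $274.39; pay $32.92 → $241.47
Month 2: $241.47 +$3.38 interest = $244.85; pay $29.38 → $215.47
Month 3: $215.47 +$3.01 interest = $218.48; pay $26.21 → $192.27
Month 4: $192.27 +$2.69 interest = $194.96; pay $24.00 → $170.96
Month 5: $170.96 +$2.39 interest = $173.35; pay $24.00 → $149.35
Month 6: $149.35 +$2.09 interest = $151.44; pay $24.00 → $127.44
Month 7: $127.44 +$1.78 interest = $129.22; pay $24.00 → $105.22
Month 8: $105.22 +$1.47 interest = $106.69; pay $24.00 → $82.69
Month 9: $82.69 +$1.15 interest = $83.84; pay $24.00 → $59.84
Month 10: $59.84 +$0.83 interest = $60.67; pay $24.00 → $36.67
Month 11: $36.67 +$0.51 interest = $37.18; pay $24.00 → $13.18
Month 12: $13.18 +$0.18 interest = $13.36; pay $13.36 → $0.00

$13.36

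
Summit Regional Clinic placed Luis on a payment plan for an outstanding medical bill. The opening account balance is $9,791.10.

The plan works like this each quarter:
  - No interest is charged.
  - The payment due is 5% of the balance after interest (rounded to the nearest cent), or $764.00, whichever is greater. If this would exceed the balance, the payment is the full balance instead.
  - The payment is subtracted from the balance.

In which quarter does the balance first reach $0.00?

Quarter 1: opening $9,791.10; payment $764.00; balance $9,027.10
Quarter 2: opening $9,027.10; payment $764.00; balance $8,263.10
Quarter 3: opening $8,263.10; payment $764.00; balance $7,499.10
Quarter 4: opening $7,499.10; payment $764.00; balance $6,735.10
Quarter 5: opening $6,735.10; payment $764.00; balance $5,971.10
Quarter 6: opening $5,971.10; payment $764.00; balance $5,207.10
Quarter 7: opening $5,207.10; payment $764.00; balance $4,443.10
Quarter 8: opening $4,443.10; payment $764.00; balance $3,679.10
Quarter 9: opening $3,679.10; payment $764.00; balance $2,915.10
Quarter 10: opening $2,915.10; payment $764.00; balance $2,151.10
Quarter 11: opening $2,151.10; payment $764.00; balance $1,387.10
Quarter 12: opening $1,387.10; payment $764.00; balance $623.10
Quarter 13: opening $623.10; payment $623.10; balance $0.00
Balance reaches $0.00 in quarter 13.

13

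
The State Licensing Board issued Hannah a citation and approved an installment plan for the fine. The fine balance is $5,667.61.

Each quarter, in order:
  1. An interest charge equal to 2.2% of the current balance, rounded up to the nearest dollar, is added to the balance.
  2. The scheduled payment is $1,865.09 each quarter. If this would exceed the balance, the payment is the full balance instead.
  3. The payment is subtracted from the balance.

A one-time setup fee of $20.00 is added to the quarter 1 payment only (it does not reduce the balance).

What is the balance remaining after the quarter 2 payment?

# | Opening | Interest | Payment | Fee | End bal
1 | $5,667.61 | $125.00 | $1,865.09 | $20.00 | $3,927.52
2 | $3,927.52 | $87.00 | $1,865.09 | — | $2,149.43

$2,149.43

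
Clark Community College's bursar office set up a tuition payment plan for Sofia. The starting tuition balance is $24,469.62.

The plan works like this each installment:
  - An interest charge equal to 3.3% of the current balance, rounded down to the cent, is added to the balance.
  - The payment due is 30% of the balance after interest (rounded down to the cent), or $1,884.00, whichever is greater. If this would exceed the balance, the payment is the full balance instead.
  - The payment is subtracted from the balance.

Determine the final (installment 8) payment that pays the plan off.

Installment 1: opening $24,469.62; interest $807.49 → $25,277.11; payment $7,583.13; balance $17,693.98
Installment 2: opening $17,693.98; interest $583.90 → $18,277.88; payment $5,483.36; balance $12,794.52
Installment 3: opening $12,794.52; interest $422.21 → $13,216.73; payment $3,965.01; balance $9,251.72
Installment 4: opening $9,251.72; interest $305.30 → $9,557.02; payment $2,867.10; balance $6,689.92
Installment 5: opening $6,689.92; interest $220.76 → $6,910.68; payment $2,073.20; balance $4,837.48
Installment 6: opening $4,837.48; interest $159.63 → $4,997.11; payment $1,884.00; balance $3,113.11
Installment 7: opening $3,113.11; interest $102.73 → $3,215.84; payment $1,884.00; balance $1,331.84
Installment 8: opening $1,331.84; interest $43.95 → $1,375.79; payment $1,375.79; balance $0.00

$1,375.79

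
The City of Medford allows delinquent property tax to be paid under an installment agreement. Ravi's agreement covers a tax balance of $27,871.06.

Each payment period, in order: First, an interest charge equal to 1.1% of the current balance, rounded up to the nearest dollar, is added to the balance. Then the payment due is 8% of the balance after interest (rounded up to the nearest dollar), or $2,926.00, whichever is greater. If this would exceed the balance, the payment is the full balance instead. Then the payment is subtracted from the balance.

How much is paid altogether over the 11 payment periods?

# | Opening | Interest | Payment | End bal
1 | $27,871.06 | $307.00 | $2,926.00 | $25,252.06
2 | $25,252.06 | $278.00 | $2,926.00 | $22,604.06
3 | $22,604.06 | $249.00 | $2,926.00 | $19,927.06
4 | $19,927.06 | $220.00 | $2,926.00 | $17,221.06
5 | $17,221.06 | $190.00 | $2,926.00 | $14,485.06
6 | $14,485.06 | $160.00 | $2,926.00 | $11,719.06
7 | $11,719.06 | $129.00 | $2,926.00 | $8,922.06
8 | $8,922.06 | $99.00 | $2,926.00 | $6,095.06
9 | $6,095.06 | $68.00 | $2,926.00 | $3,237.06
10 | $3,237.06 | $36.00 | $2,926.00 | $347.06
11 | $347.06 | $4.00 | $351.06 | $0.00
Total paid: $29,611.06

$29,611.06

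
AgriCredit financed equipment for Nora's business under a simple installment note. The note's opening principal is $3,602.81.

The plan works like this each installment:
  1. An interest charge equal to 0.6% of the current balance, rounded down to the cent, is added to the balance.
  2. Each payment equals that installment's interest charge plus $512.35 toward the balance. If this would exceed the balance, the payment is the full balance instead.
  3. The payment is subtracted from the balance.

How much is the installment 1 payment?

Installment 1: $3,602.81 +$21.61 interest = $3,624.42; pay $533.96 → $3,090.46

$533.96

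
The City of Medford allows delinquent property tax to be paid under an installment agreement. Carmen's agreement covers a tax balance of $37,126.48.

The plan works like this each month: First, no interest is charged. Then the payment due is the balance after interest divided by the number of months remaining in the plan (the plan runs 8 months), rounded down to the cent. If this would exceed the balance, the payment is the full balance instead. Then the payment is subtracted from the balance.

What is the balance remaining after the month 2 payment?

Month 1: opening $37,126.48; payment $4,640.81; balance $32,485.67
Month 2: opening $32,485.67; payment $4,640.81; balance $27,844.86

$27,844.86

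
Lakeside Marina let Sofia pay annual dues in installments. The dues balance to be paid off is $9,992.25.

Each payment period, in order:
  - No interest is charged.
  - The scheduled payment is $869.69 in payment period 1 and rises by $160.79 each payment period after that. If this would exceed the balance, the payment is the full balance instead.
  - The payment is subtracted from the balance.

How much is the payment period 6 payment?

$1,673.64

Payment period 1: $9,992.25 − $869.69 → $9,122.56
Payment period 2: $9,122.56 − $1,030.48 → $8,092.08
Payment period 3: $8,092.08 − $1,191.27 → $6,900.81
Payment period 4: $6,900.81 − $1,352.06 → $5,548.75
Payment period 5: $5,548.75 − $1,512.85 → $4,035.90
Payment period 6: $4,035.90 − $1,673.64 → $2,362.26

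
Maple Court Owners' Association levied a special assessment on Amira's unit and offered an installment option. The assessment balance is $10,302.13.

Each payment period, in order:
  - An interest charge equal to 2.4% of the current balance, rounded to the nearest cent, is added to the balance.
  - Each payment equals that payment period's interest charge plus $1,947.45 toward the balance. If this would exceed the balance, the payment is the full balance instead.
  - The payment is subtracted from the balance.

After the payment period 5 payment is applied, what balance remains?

Payment period 1: $10,302.13 +$247.25 interest = $10,549.38; pay $2,194.70 → $8,354.68
Payment period 2: $8,354.68 +$200.51 interest = $8,555.19; pay $2,147.96 → $6,407.23
Payment period 3: $6,407.23 +$153.77 interest = $6,561.00; pay $2,101.22 → $4,459.78
Payment period 4: $4,459.78 +$107.03 interest = $4,566.81; pay $2,054.48 → $2,512.33
Payment period 5: $2,512.33 +$60.30 interest = $2,572.63; pay $2,007.75 → $564.88

$564.88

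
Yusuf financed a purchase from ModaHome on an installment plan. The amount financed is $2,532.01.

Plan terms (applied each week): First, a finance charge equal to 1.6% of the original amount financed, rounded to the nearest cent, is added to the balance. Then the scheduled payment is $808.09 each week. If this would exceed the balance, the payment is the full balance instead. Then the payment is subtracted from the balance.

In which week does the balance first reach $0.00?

4

Week 1: opening $2,532.01; interest $40.51 → $2,572.52; payment $808.09; balance $1,764.43
Week 2: opening $1,764.43; interest $40.51 → $1,804.94; payment $808.09; balance $996.85
Week 3: opening $996.85; interest $40.51 → $1,037.36; payment $808.09; balance $229.27
Week 4: opening $229.27; interest $40.51 → $269.78; payment $269.78; balance $0.00
Balance reaches $0.00 in week 4.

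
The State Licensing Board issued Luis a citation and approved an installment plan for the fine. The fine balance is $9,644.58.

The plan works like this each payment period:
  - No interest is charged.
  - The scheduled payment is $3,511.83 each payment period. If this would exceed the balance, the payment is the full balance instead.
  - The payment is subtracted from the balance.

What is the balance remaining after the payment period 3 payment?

$0.00

Payment period 1: opening $9,644.58; payment $3,511.83; balance $6,132.75
Payment period 2: opening $6,132.75; payment $3,511.83; balance $2,620.92
Payment period 3: opening $2,620.92; payment $2,620.92; balance $0.00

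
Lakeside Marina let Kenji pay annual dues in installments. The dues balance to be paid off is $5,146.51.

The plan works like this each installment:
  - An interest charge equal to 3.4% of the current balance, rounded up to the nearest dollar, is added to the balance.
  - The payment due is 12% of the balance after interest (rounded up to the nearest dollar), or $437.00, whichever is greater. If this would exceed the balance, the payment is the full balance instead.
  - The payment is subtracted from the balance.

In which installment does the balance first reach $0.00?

Installment 1: $5,146.51 +$175.00 interest = $5,321.51; pay $639.00 → $4,682.51
Installment 2: $4,682.51 +$160.00 interest = $4,842.51; pay $582.00 → $4,260.51
Installment 3: $4,260.51 +$145.00 interest = $4,405.51; pay $529.00 → $3,876.51
Installment 4: $3,876.51 +$132.00 interest = $4,008.51; pay $482.00 → $3,526.51
Installment 5: $3,526.51 +$120.00 interest = $3,646.51; pay $438.00 → $3,208.51
Installment 6: $3,208.51 +$110.00 interest = $3,318.51; pay $437.00 → $2,881.51
Installment 7: $2,881.51 +$98.00 interest = $2,979.51; pay $437.00 → $2,542.51
Installment 8: $2,542.51 +$87.00 interest = $2,629.51; pay $437.00 → $2,192.51
Installment 9: $2,192.51 +$75.00 interest = $2,267.51; pay $437.00 → $1,830.51
Installment 10: $1,830.51 +$63.00 interest = $1,893.51; pay $437.00 → $1,456.51
Installment 11: $1,456.51 +$50.00 interest = $1,506.51; pay $437.00 → $1,069.51
Installment 12: $1,069.51 +$37.00 interest = $1,106.51; pay $437.00 → $669.51
Installment 13: $669.51 +$23.00 interest = $692.51; pay $437.00 → $255.51
Installment 14: $255.51 +$9.00 interest = $264.51; pay $264.51 → $0.00
Balance reaches $0.00 in installment 14.

14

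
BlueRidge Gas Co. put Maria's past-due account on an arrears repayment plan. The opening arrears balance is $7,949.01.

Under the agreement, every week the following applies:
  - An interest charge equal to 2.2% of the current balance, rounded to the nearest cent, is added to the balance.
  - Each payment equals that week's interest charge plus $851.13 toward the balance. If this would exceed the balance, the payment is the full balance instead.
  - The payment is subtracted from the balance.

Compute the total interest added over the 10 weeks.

$906.15

Week 1: $7,949.01 +$174.88 interest = $8,123.89; pay $1,026.01 → $7,097.88
Week 2: $7,097.88 +$156.15 interest = $7,254.03; pay $1,007.28 → $6,246.75
Week 3: $6,246.75 +$137.43 interest = $6,384.18; pay $988.56 → $5,395.62
Week 4: $5,395.62 +$118.70 interest = $5,514.32; pay $969.83 → $4,544.49
Week 5: $4,544.49 +$99.98 interest = $4,644.47; pay $951.11 → $3,693.36
Week 6: $3,693.36 +$81.25 interest = $3,774.61; pay $932.38 → $2,842.23
Week 7: $2,842.23 +$62.53 interest = $2,904.76; pay $913.66 → $1,991.10
Week 8: $1,991.10 +$43.80 interest = $2,034.90; pay $894.93 → $1,139.97
Week 9: $1,139.97 +$25.08 interest = $1,165.05; pay $876.21 → $288.84
Week 10: $288.84 +$6.35 interest = $295.19; pay $295.19 → $0.00
Total interest: $174.88 + $156.15 + $137.43 + $118.70 + $99.98 + $81.25 + $62.53 + $43.80 + $25.08 + $6.35 = $906.15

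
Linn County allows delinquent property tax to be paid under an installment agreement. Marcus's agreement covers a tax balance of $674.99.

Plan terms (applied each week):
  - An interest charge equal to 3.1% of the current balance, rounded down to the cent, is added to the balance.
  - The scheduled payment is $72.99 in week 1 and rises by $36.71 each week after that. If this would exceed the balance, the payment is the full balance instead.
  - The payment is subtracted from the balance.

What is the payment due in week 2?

Week 1: opening $674.99; interest $20.92 → $695.91; payment $72.99; balance $622.92
Week 2: opening $622.92; interest $19.31 → $642.23; payment $109.70; balance $532.53

$109.70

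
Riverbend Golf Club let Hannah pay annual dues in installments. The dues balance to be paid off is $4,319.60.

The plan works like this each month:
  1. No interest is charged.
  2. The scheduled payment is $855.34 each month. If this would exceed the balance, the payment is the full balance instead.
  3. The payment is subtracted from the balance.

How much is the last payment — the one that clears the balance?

$42.90

Month 1: opening $4,319.60; payment $855.34; balance $3,464.26
Month 2: opening $3,464.26; payment $855.34; balance $2,608.92
Month 3: opening $2,608.92; payment $855.34; balance $1,753.58
Month 4: opening $1,753.58; payment $855.34; balance $898.24
Month 5: opening $898.24; payment $855.34; balance $42.90
Month 6: opening $42.90; payment $42.90; balance $0.00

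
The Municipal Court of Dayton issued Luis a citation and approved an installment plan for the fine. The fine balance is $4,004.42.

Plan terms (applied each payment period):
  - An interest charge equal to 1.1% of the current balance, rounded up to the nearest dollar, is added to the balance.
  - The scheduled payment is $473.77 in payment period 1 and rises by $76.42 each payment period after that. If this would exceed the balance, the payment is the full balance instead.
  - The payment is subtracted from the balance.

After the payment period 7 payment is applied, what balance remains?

$0.00

Payment period 1: opening $4,004.42; interest $45.00 → $4,049.42; payment $473.77; balance $3,575.65
Payment period 2: opening $3,575.65; interest $40.00 → $3,615.65; payment $550.19; balance $3,065.46
Payment period 3: opening $3,065.46; interest $34.00 → $3,099.46; payment $626.61; balance $2,472.85
Payment period 4: opening $2,472.85; interest $28.00 → $2,500.85; payment $703.03; balance $1,797.82
Payment period 5: opening $1,797.82; interest $20.00 → $1,817.82; payment $779.45; balance $1,038.37
Payment period 6: opening $1,038.37; interest $12.00 → $1,050.37; payment $855.87; balance $194.50
Payment period 7: opening $194.50; interest $3.00 → $197.50; payment $197.50; balance $0.00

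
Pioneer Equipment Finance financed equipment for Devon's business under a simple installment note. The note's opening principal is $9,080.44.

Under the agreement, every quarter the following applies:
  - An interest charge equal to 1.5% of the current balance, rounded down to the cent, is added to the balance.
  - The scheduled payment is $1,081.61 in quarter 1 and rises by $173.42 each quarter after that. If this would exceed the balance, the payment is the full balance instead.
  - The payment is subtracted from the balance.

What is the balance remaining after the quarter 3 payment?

$5,678.60

Quarter 1: opening $9,080.44; interest $136.20 → $9,216.64; payment $1,081.61; balance $8,135.03
Quarter 2: opening $8,135.03; interest $122.02 → $8,257.05; payment $1,255.03; balance $7,002.02
Quarter 3: opening $7,002.02; interest $105.03 → $7,107.05; payment $1,428.45; balance $5,678.60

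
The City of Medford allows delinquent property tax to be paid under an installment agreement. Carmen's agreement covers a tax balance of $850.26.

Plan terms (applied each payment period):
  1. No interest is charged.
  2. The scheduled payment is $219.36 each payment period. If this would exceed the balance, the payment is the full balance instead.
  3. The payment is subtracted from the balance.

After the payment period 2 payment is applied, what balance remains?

$411.54

Payment period 1: opening $850.26; payment $219.36; balance $630.90
Payment period 2: opening $630.90; payment $219.36; balance $411.54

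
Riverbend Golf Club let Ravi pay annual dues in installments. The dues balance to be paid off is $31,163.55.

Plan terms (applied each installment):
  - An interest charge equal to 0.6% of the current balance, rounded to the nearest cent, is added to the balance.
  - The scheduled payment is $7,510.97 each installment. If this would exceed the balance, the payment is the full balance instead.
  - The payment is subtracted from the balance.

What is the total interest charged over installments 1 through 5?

$492.83

# | Opening | Interest | Payment | End bal
1 | $31,163.55 | $186.98 | $7,510.97 | $23,839.56
2 | $23,839.56 | $143.04 | $7,510.97 | $16,471.63
3 | $16,471.63 | $98.83 | $7,510.97 | $9,059.49
4 | $9,059.49 | $54.36 | $7,510.97 | $1,602.88
5 | $1,602.88 | $9.62 | $1,612.50 | $0.00
Total interest: $186.98 + $143.04 + $98.83 + $54.36 + $9.62 = $492.83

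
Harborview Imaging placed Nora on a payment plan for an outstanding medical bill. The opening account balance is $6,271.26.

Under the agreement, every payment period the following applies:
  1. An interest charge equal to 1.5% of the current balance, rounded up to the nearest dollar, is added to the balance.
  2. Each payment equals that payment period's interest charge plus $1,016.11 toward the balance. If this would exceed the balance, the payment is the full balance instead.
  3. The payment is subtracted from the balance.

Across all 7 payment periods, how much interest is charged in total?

Payment period 1: $6,271.26 +$95.00 interest = $6,366.26; pay $1,111.11 → $5,255.15
Payment period 2: $5,255.15 +$79.00 interest = $5,334.15; pay $1,095.11 → $4,239.04
Payment period 3: $4,239.04 +$64.00 interest = $4,303.04; pay $1,080.11 → $3,222.93
Payment period 4: $3,222.93 +$49.00 interest = $3,271.93; pay $1,065.11 → $2,206.82
Payment period 5: $2,206.82 +$34.00 interest = $2,240.82; pay $1,050.11 → $1,190.71
Payment period 6: $1,190.71 +$18.00 interest = $1,208.71; pay $1,034.11 → $174.60
Payment period 7: $174.60 +$3.00 interest = $177.60; pay $177.60 → $0.00
Total interest: $95.00 + $79.00 + $64.00 + $49.00 + $34.00 + $18.00 + $3.00 = $342.00

$342.00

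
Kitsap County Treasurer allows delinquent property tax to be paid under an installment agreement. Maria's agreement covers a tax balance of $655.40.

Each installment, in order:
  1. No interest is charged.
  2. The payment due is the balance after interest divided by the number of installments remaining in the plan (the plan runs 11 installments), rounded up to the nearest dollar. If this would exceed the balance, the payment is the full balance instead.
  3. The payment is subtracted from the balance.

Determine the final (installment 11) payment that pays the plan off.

Installment 1: $655.40 − $60.00 → $595.40
Installment 2: $595.40 − $60.00 → $535.40
Installment 3: $535.40 − $60.00 → $475.40
Installment 4: $475.40 − $60.00 → $415.40
Installment 5: $415.40 − $60.00 → $355.40
Installment 6: $355.40 − $60.00 → $295.40
Installment 7: $295.40 − $60.00 → $235.40
Installment 8: $235.40 − $59.00 → $176.40
Installment 9: $176.40 − $59.00 → $117.40
Installment 10: $117.40 − $59.00 → $58.40
Installment 11: $58.40 − $58.40 → $0.00

$58.40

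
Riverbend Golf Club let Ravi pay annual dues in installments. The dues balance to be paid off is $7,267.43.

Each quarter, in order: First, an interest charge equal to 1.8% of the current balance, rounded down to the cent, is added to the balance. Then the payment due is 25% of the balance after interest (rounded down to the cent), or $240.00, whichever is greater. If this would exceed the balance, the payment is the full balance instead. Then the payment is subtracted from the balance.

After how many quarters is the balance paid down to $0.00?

Quarter 1: $7,267.43 +$130.81 interest = $7,398.24; pay $1,849.56 → $5,548.68
Quarter 2: $5,548.68 +$99.87 interest = $5,648.55; pay $1,412.13 → $4,236.42
Quarter 3: $4,236.42 +$76.25 interest = $4,312.67; pay $1,078.16 → $3,234.51
Quarter 4: $3,234.51 +$58.22 interest = $3,292.73; pay $823.18 → $2,469.55
Quarter 5: $2,469.55 +$44.45 interest = $2,514.00; pay $628.50 → $1,885.50
Quarter 6: $1,885.50 +$33.93 interest = $1,919.43; pay $479.85 → $1,439.58
Quarter 7: $1,439.58 +$25.91 interest = $1,465.49; pay $366.37 → $1,099.12
Quarter 8: $1,099.12 +$19.78 interest = $1,118.90; pay $279.72 → $839.18
Quarter 9: $839.18 +$15.10 interest = $854.28; pay $240.00 → $614.28
Quarter 10: $614.28 +$11.05 interest = $625.33; pay $240.00 → $385.33
Quarter 11: $385.33 +$6.93 interest = $392.26; pay $240.00 → $152.26
Quarter 12: $152.26 +$2.74 interest = $155.00; pay $155.00 → $0.00
Balance reaches $0.00 in quarter 12.

12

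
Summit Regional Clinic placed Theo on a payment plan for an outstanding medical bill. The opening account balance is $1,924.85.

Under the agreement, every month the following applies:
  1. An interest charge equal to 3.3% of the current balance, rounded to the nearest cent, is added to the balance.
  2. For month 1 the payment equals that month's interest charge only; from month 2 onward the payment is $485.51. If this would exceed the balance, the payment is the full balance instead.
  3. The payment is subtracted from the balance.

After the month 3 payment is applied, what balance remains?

Month 1: opening $1,924.85; interest $63.52 → $1,988.37; payment $63.52; balance $1,924.85
Month 2: opening $1,924.85; interest $63.52 → $1,988.37; payment $485.51; balance $1,502.86
Month 3: opening $1,502.86; interest $49.59 → $1,552.45; payment $485.51; balance $1,066.94

$1,066.94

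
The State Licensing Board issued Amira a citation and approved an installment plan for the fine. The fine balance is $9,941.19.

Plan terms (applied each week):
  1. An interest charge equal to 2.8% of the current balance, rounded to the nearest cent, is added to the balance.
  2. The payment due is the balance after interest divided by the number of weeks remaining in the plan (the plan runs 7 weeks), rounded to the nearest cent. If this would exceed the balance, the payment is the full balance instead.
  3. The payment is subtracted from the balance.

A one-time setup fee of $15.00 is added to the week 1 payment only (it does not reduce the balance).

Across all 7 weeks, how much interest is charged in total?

$1,177.99

Week 1: opening $9,941.19; interest $278.35 → $10,219.54; payment $1,459.93 (+ $15.00 fee); balance $8,759.61
Week 2: opening $8,759.61; interest $245.27 → $9,004.88; payment $1,500.81; balance $7,504.07
Week 3: opening $7,504.07; interest $210.11 → $7,714.18; payment $1,542.84; balance $6,171.34
Week 4: opening $6,171.34; interest $172.80 → $6,344.14; payment $1,586.04; balance $4,758.10
Week 5: opening $4,758.10; interest $133.23 → $4,891.33; payment $1,630.44; balance $3,260.89
Week 6: opening $3,260.89; interest $91.30 → $3,352.19; payment $1,676.10; balance $1,676.09
Week 7: opening $1,676.09; interest $46.93 → $1,723.02; payment $1,723.02; balance $0.00
Total interest: $278.35 + $245.27 + $210.11 + $172.80 + $133.23 + $91.30 + $46.93 = $1,177.99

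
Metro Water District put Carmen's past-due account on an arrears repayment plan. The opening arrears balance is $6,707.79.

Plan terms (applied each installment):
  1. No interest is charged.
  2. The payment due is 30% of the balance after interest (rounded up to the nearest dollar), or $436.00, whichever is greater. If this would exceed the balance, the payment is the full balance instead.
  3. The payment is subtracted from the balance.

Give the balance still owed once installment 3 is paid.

# | Opening | Payment | End bal
1 | $6,707.79 | $2,013.00 | $4,694.79
2 | $4,694.79 | $1,409.00 | $3,285.79
3 | $3,285.79 | $986.00 | $2,299.79

$2,299.79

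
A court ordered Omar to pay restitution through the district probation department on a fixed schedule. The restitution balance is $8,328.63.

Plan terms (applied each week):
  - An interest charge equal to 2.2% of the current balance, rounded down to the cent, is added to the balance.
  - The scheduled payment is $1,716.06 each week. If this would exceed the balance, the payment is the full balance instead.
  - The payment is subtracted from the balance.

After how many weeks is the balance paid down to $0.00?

Week 1: $8,328.63 +$183.22 interest = $8,511.85; pay $1,716.06 → $6,795.79
Week 2: $6,795.79 +$149.50 interest = $6,945.29; pay $1,716.06 → $5,229.23
Week 3: $5,229.23 +$115.04 interest = $5,344.27; pay $1,716.06 → $3,628.21
Week 4: $3,628.21 +$79.82 interest = $3,708.03; pay $1,716.06 → $1,991.97
Week 5: $1,991.97 +$43.82 interest = $2,035.79; pay $1,716.06 → $319.73
Week 6: $319.73 +$7.03 interest = $326.76; pay $326.76 → $0.00
Balance reaches $0.00 in week 6.

6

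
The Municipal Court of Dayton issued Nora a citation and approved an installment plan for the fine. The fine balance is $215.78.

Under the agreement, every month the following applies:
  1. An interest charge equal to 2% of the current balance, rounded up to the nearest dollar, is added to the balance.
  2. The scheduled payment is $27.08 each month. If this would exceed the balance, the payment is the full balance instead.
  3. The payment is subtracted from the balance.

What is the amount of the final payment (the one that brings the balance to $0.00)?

# | Opening | Interest | Payment | End bal
1 | $215.78 | $5.00 | $27.08 | $193.70
2 | $193.70 | $4.00 | $27.08 | $170.62
3 | $170.62 | $4.00 | $27.08 | $147.54
4 | $147.54 | $3.00 | $27.08 | $123.46
5 | $123.46 | $3.00 | $27.08 | $99.38
6 | $99.38 | $2.00 | $27.08 | $74.30
7 | $74.30 | $2.00 | $27.08 | $49.22
8 | $49.22 | $1.00 | $27.08 | $23.14
9 | $23.14 | $1.00 | $24.14 | $0.00

$24.14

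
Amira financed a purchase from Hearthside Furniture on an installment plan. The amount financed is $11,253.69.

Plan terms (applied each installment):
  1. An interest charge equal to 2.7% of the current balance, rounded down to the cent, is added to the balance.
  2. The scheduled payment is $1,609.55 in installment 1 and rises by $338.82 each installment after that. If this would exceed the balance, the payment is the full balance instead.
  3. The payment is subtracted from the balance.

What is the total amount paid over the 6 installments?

Installment 1: $11,253.69 +$303.84 interest = $11,557.53; pay $1,609.55 → $9,947.98
Installment 2: $9,947.98 +$268.59 interest = $10,216.57; pay $1,948.37 → $8,268.20
Installment 3: $8,268.20 +$223.24 interest = $8,491.44; pay $2,287.19 → $6,204.25
Installment 4: $6,204.25 +$167.51 interest = $6,371.76; pay $2,626.01 → $3,745.75
Installment 5: $3,745.75 +$101.13 interest = $3,846.88; pay $2,964.83 → $882.05
Installment 6: $882.05 +$23.81 interest = $905.86; pay $905.86 → $0.00
Total paid: $12,341.81

$12,341.81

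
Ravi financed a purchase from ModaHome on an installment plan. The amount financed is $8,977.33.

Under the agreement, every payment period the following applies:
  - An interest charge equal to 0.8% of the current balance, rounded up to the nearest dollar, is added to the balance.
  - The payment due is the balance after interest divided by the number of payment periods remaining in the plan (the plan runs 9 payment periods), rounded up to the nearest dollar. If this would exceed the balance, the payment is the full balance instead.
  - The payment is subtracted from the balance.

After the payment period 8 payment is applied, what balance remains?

Payment period 1: $8,977.33 +$72.00 interest = $9,049.33; pay $1,006.00 → $8,043.33
Payment period 2: $8,043.33 +$65.00 interest = $8,108.33; pay $1,014.00 → $7,094.33
Payment period 3: $7,094.33 +$57.00 interest = $7,151.33; pay $1,022.00 → $6,129.33
Payment period 4: $6,129.33 +$50.00 interest = $6,179.33; pay $1,030.00 → $5,149.33
Payment period 5: $5,149.33 +$42.00 interest = $5,191.33; pay $1,039.00 → $4,152.33
Payment period 6: $4,152.33 +$34.00 interest = $4,186.33; pay $1,047.00 → $3,139.33
Payment period 7: $3,139.33 +$26.00 interest = $3,165.33; pay $1,056.00 → $2,109.33
Payment period 8: $2,109.33 +$17.00 interest = $2,126.33; pay $1,064.00 → $1,062.33

$1,062.33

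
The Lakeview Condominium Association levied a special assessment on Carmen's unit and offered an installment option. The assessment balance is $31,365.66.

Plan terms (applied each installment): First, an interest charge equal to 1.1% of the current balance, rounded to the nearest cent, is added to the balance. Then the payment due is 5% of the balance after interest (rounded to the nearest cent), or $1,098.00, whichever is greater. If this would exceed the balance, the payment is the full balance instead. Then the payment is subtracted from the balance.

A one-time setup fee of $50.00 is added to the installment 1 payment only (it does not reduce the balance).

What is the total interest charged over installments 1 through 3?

Installment 1: $31,365.66 +$345.02 interest = $31,710.68; pay $1,585.53 (+ $50.00 fee) → $30,125.15
Installment 2: $30,125.15 +$331.38 interest = $30,456.53; pay $1,522.83 → $28,933.70
Installment 3: $28,933.70 +$318.27 interest = $29,251.97; pay $1,462.60 → $27,789.37
Total interest: $345.02 + $331.38 + $318.27 = $994.67

$994.67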